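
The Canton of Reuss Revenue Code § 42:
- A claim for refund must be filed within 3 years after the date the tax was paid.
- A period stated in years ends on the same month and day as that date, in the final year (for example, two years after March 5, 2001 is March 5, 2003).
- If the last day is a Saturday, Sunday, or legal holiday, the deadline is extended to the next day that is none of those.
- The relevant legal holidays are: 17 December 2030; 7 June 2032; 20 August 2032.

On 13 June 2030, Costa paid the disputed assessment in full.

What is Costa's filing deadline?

3 years after 13 June 2030 is June 13, 2033.
June 13, 2033 is a Monday and not a legal holiday, so no extension applies.

June 13, 2033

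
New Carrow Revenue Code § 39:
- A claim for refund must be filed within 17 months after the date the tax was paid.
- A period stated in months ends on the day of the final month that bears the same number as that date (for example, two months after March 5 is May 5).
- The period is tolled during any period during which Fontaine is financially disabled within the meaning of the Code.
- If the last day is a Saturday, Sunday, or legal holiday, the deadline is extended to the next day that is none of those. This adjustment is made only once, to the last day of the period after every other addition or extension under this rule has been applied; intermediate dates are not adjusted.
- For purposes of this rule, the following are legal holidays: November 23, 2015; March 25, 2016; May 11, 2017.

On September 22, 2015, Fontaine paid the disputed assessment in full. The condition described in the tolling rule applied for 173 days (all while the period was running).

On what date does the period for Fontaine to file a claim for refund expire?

August 14, 2017

17 months after September 22, 2015 is February 22, 2017.
Tolling adds 173 days: February 22, 2017 + 173 days = August 14, 2017.
August 14, 2017 is a Monday and not a legal holiday, so no extension applies.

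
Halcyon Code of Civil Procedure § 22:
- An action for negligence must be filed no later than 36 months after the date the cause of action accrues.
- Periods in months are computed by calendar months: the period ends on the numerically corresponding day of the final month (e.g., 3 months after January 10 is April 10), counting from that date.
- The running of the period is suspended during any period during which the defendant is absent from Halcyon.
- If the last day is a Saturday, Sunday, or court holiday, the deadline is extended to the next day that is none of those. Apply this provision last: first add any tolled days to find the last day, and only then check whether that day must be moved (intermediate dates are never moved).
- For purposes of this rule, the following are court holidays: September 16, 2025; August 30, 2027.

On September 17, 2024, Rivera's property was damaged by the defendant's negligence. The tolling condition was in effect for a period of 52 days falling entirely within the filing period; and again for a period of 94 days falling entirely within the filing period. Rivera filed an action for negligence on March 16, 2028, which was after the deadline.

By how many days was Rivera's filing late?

35 days

36 months after September 17, 2024 is September 17, 2027.
Tolling adds 52 days: September 17, 2027 + 52 days = November 8, 2027.
Tolling adds 94 days: November 8, 2027 + 94 days = February 10, 2028.
February 10, 2028 is a Thursday and not a court holiday, so no extension applies.
The deadline is February 10, 2028; from February 10, 2028 to March 16, 2028 is 35 days.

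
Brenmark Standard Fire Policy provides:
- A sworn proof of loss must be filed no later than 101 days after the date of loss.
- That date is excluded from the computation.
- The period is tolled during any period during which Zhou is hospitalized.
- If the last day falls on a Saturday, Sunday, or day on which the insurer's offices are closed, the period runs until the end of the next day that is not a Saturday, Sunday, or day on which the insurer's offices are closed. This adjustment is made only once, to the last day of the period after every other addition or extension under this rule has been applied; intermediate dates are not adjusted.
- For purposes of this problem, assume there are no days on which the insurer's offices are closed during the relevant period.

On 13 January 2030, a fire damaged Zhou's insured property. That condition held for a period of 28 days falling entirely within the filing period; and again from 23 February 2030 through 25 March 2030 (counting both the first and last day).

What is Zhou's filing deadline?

June 24, 2030

101 days after 13 January 2030 is April 24, 2030.
Tolling adds 28 days: April 24, 2030 + 28 days = May 22, 2030.
From February 23, 2030 through March 25, 2030 inclusive is 31 days; tolling adds 31 days: May 22, 2030 + 31 days = June 22, 2030.
June 22, 2030 is Saturday; June 23, 2030 is Sunday. The next qualifying day is June 24, 2030.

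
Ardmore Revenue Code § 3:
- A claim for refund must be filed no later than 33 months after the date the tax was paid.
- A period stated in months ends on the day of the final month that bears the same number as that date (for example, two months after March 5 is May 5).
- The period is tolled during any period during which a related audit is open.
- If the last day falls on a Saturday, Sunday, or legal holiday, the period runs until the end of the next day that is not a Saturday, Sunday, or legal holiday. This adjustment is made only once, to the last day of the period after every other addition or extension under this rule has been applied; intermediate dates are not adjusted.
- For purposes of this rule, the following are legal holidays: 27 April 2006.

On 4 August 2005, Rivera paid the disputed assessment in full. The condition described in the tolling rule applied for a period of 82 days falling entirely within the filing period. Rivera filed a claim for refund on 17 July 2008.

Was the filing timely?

33 months after 4 August 2005 is May 4, 2008.
Tolling adds 82 days: May 4, 2008 + 82 days = July 25, 2008.
July 25, 2008 is a Friday and not a legal holiday, so no extension applies.
The deadline is July 25, 2008; the filing on July 17, 2008 is on or before that date.

Yes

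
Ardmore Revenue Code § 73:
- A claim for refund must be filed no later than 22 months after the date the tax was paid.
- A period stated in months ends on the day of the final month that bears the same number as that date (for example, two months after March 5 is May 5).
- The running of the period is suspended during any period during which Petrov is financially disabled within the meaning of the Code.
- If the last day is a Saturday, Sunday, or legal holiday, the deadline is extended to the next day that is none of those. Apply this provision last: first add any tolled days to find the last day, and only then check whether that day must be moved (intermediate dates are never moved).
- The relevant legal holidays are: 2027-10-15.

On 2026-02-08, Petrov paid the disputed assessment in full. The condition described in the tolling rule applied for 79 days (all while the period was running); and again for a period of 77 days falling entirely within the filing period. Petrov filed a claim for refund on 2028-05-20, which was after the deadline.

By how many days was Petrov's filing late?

22 months after 2026-02-08 is December 8, 2027.
Tolling adds 79 days: December 8, 2027 + 79 days = February 25, 2028.
Tolling adds 77 days: February 25, 2028 + 77 days = May 12, 2028.
May 12, 2028 is a Friday and not a legal holiday, so no extension applies.
The deadline is May 12, 2028; from May 12, 2028 to May 20, 2028 is 8 days.

8 days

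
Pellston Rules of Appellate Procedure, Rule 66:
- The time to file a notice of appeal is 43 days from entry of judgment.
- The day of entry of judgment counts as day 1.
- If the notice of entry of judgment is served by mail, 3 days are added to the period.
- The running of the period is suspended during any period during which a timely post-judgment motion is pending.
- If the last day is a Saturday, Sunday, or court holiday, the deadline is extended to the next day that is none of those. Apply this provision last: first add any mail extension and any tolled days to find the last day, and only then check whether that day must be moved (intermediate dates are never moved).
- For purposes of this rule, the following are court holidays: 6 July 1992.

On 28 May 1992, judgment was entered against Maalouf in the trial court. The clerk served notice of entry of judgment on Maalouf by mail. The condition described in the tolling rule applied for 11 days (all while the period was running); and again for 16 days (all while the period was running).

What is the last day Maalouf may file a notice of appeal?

August 10, 1992

Counting 28 May 1992 as day 1, day 43 is July 9, 1992.
Service was by mail, adding 3 days: July 9, 1992 + 3 days = July 12, 1992.
Tolling adds 11 days: July 12, 1992 + 11 days = July 23, 1992.
Tolling adds 16 days: July 23, 1992 + 16 days = August 8, 1992.
August 8, 1992 is Saturday; August 9, 1992 is Sunday. The next qualifying day is August 10, 1992.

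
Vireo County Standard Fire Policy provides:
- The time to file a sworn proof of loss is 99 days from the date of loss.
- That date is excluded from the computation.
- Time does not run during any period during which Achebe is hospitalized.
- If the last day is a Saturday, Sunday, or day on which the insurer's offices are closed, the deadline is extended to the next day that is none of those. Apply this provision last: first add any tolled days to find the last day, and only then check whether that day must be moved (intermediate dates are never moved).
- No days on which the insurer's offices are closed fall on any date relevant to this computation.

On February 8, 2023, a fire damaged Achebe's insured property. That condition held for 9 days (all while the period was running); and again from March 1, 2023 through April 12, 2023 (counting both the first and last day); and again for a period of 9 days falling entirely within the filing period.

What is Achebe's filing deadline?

99 days after February 8, 2023 is May 18, 2023.
Tolling adds 9 days: May 18, 2023 + 9 days = May 27, 2023.
From March 1, 2023 through April 12, 2023 inclusive is 43 days; tolling adds 43 days: May 27, 2023 + 43 days = July 9, 2023.
Tolling adds 9 days: July 9, 2023 + 9 days = July 18, 2023.
July 18, 2023 is a Tuesday and not a day on which the insurer's offices are closed, so no extension applies.

July 18, 2023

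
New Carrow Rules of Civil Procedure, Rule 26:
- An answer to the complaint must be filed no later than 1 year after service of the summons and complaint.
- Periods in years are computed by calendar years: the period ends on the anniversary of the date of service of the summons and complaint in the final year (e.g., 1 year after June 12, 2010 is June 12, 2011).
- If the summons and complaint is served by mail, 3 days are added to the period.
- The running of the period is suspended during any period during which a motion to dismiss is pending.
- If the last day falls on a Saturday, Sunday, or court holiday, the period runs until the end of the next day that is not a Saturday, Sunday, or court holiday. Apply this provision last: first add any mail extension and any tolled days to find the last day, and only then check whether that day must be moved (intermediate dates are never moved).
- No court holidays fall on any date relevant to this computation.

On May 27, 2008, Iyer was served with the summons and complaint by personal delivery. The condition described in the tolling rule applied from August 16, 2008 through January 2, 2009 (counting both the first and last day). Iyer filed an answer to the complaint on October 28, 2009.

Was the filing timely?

1 year after May 27, 2008 is May 27, 2009.
Service was not by mail, so no mail extension applies.
From August 16, 2008 through January 2, 2009 inclusive is 140 days; tolling adds 140 days: May 27, 2009 + 140 days = October 14, 2009.
October 14, 2009 is a Wednesday and not a court holiday, so no extension applies.
The deadline is October 14, 2009; the filing on October 28, 2009 is after that date.

No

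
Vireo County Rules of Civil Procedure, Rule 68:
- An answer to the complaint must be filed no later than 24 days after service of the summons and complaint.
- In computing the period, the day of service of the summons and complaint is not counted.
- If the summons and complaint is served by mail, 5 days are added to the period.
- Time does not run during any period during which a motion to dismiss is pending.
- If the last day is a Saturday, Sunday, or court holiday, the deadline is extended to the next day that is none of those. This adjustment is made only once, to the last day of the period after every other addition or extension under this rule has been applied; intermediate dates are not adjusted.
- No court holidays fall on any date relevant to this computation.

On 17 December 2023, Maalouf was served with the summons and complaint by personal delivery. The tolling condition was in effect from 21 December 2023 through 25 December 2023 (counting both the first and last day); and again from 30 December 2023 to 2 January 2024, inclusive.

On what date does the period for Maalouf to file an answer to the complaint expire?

24 days after 17 December 2023 is January 10, 2024.
Service was not by mail, so no mail extension applies.
From December 21, 2023 through December 25, 2023 inclusive is 5 days; tolling adds 5 days: January 10, 2024 + 5 days = January 15, 2024.
From December 30, 2023 through January 2, 2024 inclusive is 4 days; tolling adds 4 days: January 15, 2024 + 4 days = January 19, 2024.
January 19, 2024 is a Friday and not a court holiday, so no extension applies.

January 19, 2024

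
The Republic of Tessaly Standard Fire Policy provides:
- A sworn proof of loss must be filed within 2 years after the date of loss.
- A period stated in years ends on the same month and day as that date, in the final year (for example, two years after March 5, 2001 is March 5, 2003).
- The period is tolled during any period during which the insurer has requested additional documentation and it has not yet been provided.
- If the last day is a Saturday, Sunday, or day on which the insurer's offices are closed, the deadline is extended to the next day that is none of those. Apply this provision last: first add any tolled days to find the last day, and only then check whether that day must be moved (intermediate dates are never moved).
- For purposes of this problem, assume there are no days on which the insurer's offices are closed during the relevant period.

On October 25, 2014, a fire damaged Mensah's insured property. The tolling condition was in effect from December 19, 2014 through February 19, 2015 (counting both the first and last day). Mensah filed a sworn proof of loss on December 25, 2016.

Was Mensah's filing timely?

2 years after October 25, 2014 is October 25, 2016.
From December 19, 2014 through February 19, 2015 inclusive is 63 days; tolling adds 63 days: October 25, 2016 + 63 days = December 27, 2016.
December 27, 2016 is a Tuesday and not a day on which the insurer's offices are closed, so no extension applies.
The deadline is December 27, 2016; the filing on December 25, 2016 is on or before that date.

Yes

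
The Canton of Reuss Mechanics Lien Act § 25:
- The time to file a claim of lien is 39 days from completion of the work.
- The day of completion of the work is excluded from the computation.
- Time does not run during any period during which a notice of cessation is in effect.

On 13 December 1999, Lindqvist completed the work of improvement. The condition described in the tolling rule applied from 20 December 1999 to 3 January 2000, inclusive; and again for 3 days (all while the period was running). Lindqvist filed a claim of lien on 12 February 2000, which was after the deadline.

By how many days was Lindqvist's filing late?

4 days

39 days after 13 December 1999 is January 21, 2000.
From December 20, 1999 through January 3, 2000 inclusive is 15 days; tolling adds 15 days: January 21, 2000 + 15 days = February 5, 2000.
Tolling adds 3 days: February 5, 2000 + 3 days = February 8, 2000.
The deadline is February 8, 2000; from February 8, 2000 to February 12, 2000 is 4 days.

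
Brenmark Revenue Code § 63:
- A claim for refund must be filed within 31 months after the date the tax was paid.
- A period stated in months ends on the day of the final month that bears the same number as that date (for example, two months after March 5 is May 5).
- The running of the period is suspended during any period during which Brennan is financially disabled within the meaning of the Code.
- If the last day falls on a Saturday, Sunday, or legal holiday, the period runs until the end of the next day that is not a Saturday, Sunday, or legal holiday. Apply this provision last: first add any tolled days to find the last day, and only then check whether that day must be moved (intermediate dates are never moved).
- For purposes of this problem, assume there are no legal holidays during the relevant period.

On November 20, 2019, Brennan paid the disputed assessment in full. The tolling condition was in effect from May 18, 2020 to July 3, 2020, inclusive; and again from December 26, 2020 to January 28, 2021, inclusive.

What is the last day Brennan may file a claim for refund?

September 9, 2022

31 months after November 20, 2019 is June 20, 2022.
From May 18, 2020 through July 3, 2020 inclusive is 47 days; tolling adds 47 days: June 20, 2022 + 47 days = August 6, 2022.
From December 26, 2020 through January 28, 2021 inclusive is 34 days; tolling adds 34 days: August 6, 2022 + 34 days = September 9, 2022.
September 9, 2022 is a Friday and not a legal holiday, so no extension applies.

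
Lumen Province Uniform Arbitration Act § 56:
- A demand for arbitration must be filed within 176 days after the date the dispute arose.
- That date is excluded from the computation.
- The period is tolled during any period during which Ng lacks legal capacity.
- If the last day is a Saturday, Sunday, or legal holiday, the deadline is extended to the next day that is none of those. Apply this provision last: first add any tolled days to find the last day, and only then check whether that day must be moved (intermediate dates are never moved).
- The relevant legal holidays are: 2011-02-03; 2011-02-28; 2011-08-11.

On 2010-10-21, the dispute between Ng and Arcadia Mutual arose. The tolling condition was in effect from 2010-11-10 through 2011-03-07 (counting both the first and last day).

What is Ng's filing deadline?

August 12, 2011

176 days after 2010-10-21 is April 15, 2011.
From November 10, 2010 through March 7, 2011 inclusive is 118 days; tolling adds 118 days: April 15, 2011 + 118 days = August 11, 2011.
August 11, 2011 is a listed holiday. The next qualifying day is August 12, 2011.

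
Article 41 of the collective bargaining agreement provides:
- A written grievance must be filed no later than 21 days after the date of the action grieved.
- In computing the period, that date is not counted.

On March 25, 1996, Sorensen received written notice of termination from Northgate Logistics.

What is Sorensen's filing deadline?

21 days after March 25, 1996 is April 15, 1996.

April 15, 1996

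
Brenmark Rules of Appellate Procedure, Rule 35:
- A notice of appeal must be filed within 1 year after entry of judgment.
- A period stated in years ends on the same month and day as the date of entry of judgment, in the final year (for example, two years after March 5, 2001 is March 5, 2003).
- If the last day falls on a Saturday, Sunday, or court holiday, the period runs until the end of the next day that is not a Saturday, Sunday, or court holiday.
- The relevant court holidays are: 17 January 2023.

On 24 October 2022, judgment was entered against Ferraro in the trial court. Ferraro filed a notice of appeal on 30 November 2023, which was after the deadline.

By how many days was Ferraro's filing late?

1 year after 24 October 2022 is October 24, 2023.
October 24, 2023 is a Tuesday and not a court holiday, so no extension applies.
The deadline is October 24, 2023; from October 24, 2023 to November 30, 2023 is 37 days.

37 days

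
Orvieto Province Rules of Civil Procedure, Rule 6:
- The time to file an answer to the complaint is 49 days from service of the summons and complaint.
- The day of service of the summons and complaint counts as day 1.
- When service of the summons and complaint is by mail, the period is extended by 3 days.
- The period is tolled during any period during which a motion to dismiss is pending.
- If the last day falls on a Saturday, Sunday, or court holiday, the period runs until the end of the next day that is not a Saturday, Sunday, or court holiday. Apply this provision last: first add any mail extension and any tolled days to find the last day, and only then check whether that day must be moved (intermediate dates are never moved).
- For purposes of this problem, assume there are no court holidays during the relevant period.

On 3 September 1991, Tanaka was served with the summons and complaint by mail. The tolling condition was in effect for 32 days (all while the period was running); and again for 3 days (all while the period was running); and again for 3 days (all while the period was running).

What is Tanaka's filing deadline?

December 2, 1991

Counting 3 September 1991 as day 1, day 49 is October 21, 1991.
Service was by mail, adding 3 days: October 21, 1991 + 3 days = October 24, 1991.
Tolling adds 32 days: October 24, 1991 + 32 days = November 25, 1991.
Tolling adds 3 days: November 25, 1991 + 3 days = November 28, 1991.
Tolling adds 3 days: November 28, 1991 + 3 days = December 1, 1991.
December 1, 1991 is Sunday. The next qualifying day is December 2, 1991.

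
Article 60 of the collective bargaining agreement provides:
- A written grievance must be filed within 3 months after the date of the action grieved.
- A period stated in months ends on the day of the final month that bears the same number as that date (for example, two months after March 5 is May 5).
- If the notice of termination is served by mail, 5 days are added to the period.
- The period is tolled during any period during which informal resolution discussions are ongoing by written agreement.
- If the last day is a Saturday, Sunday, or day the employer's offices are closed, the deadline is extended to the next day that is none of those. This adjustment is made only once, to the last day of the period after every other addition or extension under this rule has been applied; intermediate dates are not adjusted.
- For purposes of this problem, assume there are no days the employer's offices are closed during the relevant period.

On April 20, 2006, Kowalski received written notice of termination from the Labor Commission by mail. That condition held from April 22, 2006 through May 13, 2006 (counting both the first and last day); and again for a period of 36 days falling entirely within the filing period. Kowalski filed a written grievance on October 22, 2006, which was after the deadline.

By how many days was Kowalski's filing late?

3 months after April 20, 2006 is July 20, 2006.
Service was by mail, adding 5 days: July 20, 2006 + 5 days = July 25, 2006.
From April 22, 2006 through May 13, 2006 inclusive is 22 days; tolling adds 22 days: July 25, 2006 + 22 days = August 16, 2006.
Tolling adds 36 days: August 16, 2006 + 36 days = September 21, 2006.
September 21, 2006 is a Thursday and not a day the employer's offices are closed, so no extension applies.
The deadline is September 21, 2006; from September 21, 2006 to October 22, 2006 is 31 days.

31 days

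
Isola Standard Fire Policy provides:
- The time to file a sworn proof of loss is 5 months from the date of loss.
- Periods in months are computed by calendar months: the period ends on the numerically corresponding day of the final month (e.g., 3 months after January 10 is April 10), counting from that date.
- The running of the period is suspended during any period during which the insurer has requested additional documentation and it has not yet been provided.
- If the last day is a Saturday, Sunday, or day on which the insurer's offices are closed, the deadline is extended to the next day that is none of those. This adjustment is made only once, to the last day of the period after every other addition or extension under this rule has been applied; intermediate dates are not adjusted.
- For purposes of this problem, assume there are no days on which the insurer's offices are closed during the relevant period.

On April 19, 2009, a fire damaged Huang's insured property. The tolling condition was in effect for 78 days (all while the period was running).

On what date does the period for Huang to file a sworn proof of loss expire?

5 months after April 19, 2009 is September 19, 2009.
Tolling adds 78 days: September 19, 2009 + 78 days = December 6, 2009.
December 6, 2009 is Sunday. The next qualifying day is December 7, 2009.

December 7, 2009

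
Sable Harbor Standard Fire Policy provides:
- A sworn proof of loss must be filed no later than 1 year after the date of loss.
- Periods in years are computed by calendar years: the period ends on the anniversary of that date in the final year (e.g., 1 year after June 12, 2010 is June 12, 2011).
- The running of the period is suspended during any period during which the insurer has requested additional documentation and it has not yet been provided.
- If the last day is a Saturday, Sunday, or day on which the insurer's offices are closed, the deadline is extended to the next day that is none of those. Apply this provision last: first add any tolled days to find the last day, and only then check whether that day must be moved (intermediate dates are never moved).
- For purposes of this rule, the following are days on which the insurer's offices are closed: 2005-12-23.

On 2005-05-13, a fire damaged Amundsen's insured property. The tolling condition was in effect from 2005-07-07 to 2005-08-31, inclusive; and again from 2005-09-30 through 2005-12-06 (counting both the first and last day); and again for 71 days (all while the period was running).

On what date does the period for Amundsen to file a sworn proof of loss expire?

November 24, 2006

1 year after 2005-05-13 is May 13, 2006.
From July 7, 2005 through August 31, 2005 inclusive is 56 days; tolling adds 56 days: May 13, 2006 + 56 days = July 8, 2006.
From September 30, 2005 through December 6, 2005 inclusive is 68 days; tolling adds 68 days: July 8, 2006 + 68 days = September 14, 2006.
Tolling adds 71 days: September 14, 2006 + 71 days = November 24, 2006.
November 24, 2006 is a Friday and not a day on which the insurer's offices are closed, so no extension applies.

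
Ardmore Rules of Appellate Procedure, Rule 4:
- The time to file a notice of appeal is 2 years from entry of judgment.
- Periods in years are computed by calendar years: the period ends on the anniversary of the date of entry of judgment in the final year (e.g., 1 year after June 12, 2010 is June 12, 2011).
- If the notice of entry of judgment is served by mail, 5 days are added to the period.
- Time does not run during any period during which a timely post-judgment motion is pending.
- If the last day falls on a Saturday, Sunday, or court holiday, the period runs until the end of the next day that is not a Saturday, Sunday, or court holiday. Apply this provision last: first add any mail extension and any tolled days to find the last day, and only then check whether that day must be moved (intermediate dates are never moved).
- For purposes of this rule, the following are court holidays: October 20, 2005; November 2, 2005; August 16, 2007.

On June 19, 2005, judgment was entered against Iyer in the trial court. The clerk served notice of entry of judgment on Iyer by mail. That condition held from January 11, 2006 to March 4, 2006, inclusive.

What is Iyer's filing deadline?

2 years after June 19, 2005 is June 19, 2007.
Service was by mail, adding 5 days: June 19, 2007 + 5 days = June 24, 2007.
From January 11, 2006 through March 4, 2006 inclusive is 53 days; tolling adds 53 days: June 24, 2007 + 53 days = August 16, 2007.
August 16, 2007 is a listed holiday. The next qualifying day is August 17, 2007.

August 17, 2007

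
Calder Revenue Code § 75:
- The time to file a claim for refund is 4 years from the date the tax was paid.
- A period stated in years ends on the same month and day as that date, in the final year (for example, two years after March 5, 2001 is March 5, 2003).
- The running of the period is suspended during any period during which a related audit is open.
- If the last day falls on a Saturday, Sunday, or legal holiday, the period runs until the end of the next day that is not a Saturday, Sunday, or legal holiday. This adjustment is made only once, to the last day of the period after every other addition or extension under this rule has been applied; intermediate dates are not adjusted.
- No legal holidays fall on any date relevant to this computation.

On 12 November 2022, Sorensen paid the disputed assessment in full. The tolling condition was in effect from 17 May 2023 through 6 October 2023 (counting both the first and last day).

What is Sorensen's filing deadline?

4 years after 12 November 2022 is November 12, 2026.
From May 17, 2023 through October 6, 2023 inclusive is 143 days; tolling adds 143 days: November 12, 2026 + 143 days = April 4, 2027.
April 4, 2027 is Sunday. The next qualifying day is April 5, 2027.

April 5, 2027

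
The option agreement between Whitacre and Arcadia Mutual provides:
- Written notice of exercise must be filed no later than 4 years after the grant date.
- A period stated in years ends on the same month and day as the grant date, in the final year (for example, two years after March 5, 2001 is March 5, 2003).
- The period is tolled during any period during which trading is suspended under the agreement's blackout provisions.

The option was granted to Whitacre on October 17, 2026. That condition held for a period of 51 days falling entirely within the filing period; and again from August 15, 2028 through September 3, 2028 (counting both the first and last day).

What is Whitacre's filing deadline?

December 27, 2030

4 years after October 17, 2026 is October 17, 2030.
Tolling adds 51 days: October 17, 2030 + 51 days = December 7, 2030.
From August 15, 2028 through September 3, 2028 inclusive is 20 days; tolling adds 20 days: December 7, 2030 + 20 days = December 27, 2030.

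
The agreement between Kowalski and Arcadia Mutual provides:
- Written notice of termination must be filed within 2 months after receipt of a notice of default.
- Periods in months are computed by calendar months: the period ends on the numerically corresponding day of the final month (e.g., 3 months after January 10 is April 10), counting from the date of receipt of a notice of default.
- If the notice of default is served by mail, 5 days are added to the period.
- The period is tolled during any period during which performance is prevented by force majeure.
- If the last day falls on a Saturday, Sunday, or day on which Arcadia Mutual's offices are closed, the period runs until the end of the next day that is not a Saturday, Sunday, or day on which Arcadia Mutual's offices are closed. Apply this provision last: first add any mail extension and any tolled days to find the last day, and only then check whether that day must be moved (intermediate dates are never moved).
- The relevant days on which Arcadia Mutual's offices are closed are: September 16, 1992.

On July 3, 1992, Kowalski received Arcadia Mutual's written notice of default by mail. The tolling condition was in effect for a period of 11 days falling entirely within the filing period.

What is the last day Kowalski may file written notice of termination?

2 months after July 3, 1992 is September 3, 1992.
Service was by mail, adding 5 days: September 3, 1992 + 5 days = September 8, 1992.
Tolling adds 11 days: September 8, 1992 + 11 days = September 19, 1992.
September 19, 1992 is Saturday; September 20, 1992 is Sunday. The next qualifying day is September 21, 1992.

September 21, 1992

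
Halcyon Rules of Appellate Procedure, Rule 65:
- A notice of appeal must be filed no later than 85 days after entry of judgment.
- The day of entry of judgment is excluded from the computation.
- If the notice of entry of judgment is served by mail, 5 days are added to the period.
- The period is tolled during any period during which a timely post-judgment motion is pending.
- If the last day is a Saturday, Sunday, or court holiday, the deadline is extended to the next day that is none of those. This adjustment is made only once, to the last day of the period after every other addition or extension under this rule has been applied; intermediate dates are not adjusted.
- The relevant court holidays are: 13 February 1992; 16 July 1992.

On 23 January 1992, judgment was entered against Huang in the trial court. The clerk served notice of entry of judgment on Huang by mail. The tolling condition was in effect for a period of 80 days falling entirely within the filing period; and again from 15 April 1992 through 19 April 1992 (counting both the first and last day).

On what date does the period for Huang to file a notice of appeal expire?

July 17, 1992

85 days after 23 January 1992 is April 17, 1992.
Service was by mail, adding 5 days: April 17, 1992 + 5 days = April 22, 1992.
Tolling adds 80 days: April 22, 1992 + 80 days = July 11, 1992.
From April 15, 1992 through April 19, 1992 inclusive is 5 days; tolling adds 5 days: July 11, 1992 + 5 days = July 16, 1992.
July 16, 1992 is a listed holiday. The next qualifying day is July 17, 1992.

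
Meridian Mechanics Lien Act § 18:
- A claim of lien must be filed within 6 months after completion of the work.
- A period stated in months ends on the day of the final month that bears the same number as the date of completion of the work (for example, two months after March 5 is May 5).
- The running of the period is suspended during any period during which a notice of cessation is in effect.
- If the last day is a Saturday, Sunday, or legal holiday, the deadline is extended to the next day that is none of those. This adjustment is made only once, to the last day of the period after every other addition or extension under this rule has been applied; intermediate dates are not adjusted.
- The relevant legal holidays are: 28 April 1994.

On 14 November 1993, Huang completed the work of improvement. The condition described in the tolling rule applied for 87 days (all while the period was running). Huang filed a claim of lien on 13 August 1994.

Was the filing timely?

No

6 months after 14 November 1993 is May 14, 1994.
Tolling adds 87 days: May 14, 1994 + 87 days = August 9, 1994.
August 9, 1994 is a Tuesday and not a legal holiday, so no extension applies.
The deadline is August 9, 1994; the filing on August 13, 1994 is after that date.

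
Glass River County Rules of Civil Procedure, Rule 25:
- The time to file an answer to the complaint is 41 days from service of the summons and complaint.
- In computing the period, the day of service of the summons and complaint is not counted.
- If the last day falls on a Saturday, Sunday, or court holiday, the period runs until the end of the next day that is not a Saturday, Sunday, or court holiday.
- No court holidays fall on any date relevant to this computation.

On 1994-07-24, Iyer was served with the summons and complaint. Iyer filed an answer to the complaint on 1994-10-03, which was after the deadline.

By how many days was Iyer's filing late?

41 days after 1994-07-24 is September 3, 1994.
September 3, 1994 is Saturday; September 4, 1994 is Sunday. The next qualifying day is September 5, 1994.
The deadline is September 5, 1994; from September 5, 1994 to October 3, 1994 is 28 days.

28 days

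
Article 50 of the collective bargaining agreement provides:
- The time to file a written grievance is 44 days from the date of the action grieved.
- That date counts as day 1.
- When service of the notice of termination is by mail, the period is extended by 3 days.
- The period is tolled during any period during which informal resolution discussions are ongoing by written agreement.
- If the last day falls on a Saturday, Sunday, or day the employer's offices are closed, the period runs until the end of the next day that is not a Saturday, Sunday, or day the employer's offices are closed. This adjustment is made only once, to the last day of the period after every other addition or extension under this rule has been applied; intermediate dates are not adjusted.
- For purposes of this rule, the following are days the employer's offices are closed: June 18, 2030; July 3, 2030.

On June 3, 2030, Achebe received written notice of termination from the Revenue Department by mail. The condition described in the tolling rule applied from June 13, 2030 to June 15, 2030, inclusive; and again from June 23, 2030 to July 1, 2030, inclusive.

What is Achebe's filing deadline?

Counting June 3, 2030 as day 1, day 44 is July 16, 2030.
Service was by mail, adding 3 days: July 16, 2030 + 3 days = July 19, 2030.
From June 13, 2030 through June 15, 2030 inclusive is 3 days; tolling adds 3 days: July 19, 2030 + 3 days = July 22, 2030.
From June 23, 2030 through July 1, 2030 inclusive is 9 days; tolling adds 9 days: July 22, 2030 + 9 days = July 31, 2030.
July 31, 2030 is a Wednesday and not a day the employer's offices are closed, so no extension applies.

July 31, 2030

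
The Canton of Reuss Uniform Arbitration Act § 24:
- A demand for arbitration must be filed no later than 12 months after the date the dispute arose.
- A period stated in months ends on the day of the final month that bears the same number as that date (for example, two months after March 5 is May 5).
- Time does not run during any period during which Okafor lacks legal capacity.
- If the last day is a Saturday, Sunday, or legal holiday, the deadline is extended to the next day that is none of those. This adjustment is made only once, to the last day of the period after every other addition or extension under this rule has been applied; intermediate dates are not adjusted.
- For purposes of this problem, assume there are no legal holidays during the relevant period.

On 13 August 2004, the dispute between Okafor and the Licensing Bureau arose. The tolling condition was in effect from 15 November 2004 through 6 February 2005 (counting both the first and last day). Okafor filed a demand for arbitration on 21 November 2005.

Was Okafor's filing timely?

12 months after 13 August 2004 is August 13, 2005.
From November 15, 2004 through February 6, 2005 inclusive is 84 days; tolling adds 84 days: August 13, 2005 + 84 days = November 5, 2005.
November 5, 2005 is Saturday; November 6, 2005 is Sunday. The next qualifying day is November 7, 2005.
The deadline is November 7, 2005; the filing on November 21, 2005 is after that date.

No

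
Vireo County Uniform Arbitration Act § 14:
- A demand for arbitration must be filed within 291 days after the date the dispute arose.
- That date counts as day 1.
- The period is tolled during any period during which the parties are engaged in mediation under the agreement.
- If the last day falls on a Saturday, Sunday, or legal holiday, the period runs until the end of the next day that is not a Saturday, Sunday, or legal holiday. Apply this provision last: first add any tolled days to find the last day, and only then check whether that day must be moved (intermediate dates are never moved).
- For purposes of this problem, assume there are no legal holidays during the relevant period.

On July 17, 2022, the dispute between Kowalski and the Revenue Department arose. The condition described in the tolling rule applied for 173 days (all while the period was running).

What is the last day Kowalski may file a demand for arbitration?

October 23, 2023

Counting July 17, 2022 as day 1, day 291 is May 3, 2023.
Tolling adds 173 days: May 3, 2023 + 173 days = October 23, 2023.
October 23, 2023 is a Monday and not a legal holiday, so no extension applies.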